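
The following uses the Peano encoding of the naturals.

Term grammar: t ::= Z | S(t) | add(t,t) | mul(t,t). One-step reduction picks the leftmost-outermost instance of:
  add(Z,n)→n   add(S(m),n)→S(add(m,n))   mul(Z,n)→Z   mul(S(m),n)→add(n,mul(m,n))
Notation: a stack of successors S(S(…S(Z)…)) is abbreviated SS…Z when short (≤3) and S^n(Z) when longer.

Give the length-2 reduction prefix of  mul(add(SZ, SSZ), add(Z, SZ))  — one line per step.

  start: mul(add(SZ, SSZ), add(Z, SZ))
  →1  mul(S(add(Z, SSZ)), add(Z, SZ))
  →2  add(add(Z, SZ), mul(add(Z, SSZ), add(Z, SZ)))

Answer: after 2 steps: add(add(Z, SZ), mul(add(Z, SSZ), add(Z, SZ)))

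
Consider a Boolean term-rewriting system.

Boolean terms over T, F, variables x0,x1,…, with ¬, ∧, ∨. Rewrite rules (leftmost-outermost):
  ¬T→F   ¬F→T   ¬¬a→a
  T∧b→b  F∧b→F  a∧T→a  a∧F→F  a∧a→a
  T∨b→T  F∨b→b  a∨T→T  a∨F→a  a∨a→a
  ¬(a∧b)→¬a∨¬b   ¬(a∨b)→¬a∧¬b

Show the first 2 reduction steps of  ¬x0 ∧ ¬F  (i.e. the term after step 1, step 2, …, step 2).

Answer: after 2 steps: ¬x0

Reduction:
  start: ¬x0 ∧ ¬F
  step 1: ¬x0 ∧ T
  step 2: ¬x0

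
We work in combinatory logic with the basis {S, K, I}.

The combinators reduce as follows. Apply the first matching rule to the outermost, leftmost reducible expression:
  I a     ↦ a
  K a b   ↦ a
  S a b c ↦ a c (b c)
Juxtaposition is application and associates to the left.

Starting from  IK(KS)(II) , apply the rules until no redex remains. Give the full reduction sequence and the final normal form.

Answer: normal form = KS  (in 2 steps)

Reduction:
  start: IK(KS)(II)
  [1] K(KS)(II)
  [2] KS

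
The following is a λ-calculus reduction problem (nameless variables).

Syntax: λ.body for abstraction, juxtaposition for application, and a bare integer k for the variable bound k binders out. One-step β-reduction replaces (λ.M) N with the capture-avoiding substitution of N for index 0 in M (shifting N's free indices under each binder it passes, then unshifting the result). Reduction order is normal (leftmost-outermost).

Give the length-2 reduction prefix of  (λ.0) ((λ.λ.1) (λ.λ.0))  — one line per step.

  start: (λ.0) ((λ.λ.1) (λ.λ.0))
  →1  (λ.λ.1) (λ.λ.0)
  →2  λ.λ.λ.0

Answer: after 2 steps: λ.λ.λ.0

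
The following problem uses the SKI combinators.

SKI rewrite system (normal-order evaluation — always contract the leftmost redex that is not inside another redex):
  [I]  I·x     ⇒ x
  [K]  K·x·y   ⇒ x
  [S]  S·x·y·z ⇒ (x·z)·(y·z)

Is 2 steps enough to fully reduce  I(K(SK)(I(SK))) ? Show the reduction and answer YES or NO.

  start: I(K(SK)(I(SK)))
  step 1: K(SK)(I(SK))
  step 2: SK

Answer: YES — reaches normal form SK in 2 ≤ 2 steps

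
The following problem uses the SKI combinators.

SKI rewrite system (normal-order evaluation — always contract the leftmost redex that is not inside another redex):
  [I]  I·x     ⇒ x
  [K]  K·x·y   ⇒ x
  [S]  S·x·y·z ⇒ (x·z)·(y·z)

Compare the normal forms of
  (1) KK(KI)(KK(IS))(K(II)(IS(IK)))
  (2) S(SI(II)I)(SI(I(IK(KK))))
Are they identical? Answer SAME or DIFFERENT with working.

Term A:
  start: KK(KI)(KK(IS))(K(II)(IS(IK)))
  →1  K(KK(IS))(K(II)(IS(IK)))
  →2  KK(IS)
  →3  K

Term B:
  start: S(SI(II)I)(SI(I(IK(KK))))
  →1  S(II(III))(SI(I(IK(KK))))
  →2  S(I(III))(SI(I(IK(KK))))
  →3  S(III)(SI(I(IK(KK))))
  →4  S(II)(SI(I(IK(KK))))
  →5  SI(SI(I(IK(KK))))
  →6  SI(SI(IK(KK)))
  →7  SI(SI(K(KK)))

Answer: DIFFERENT — A ⇓ K, B ⇓ SI(SI(K(KK)))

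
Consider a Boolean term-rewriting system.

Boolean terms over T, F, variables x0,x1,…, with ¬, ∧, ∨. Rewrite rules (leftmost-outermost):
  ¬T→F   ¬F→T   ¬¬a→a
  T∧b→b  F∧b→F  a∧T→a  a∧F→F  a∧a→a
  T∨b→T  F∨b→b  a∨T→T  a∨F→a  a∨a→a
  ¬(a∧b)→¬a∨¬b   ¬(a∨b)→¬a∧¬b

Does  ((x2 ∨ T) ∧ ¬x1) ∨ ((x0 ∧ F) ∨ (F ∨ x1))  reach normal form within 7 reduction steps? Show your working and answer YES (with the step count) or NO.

Answer: YES — reaches normal form ¬x1 ∨ x1 in 5 ≤ 7 steps

Reduction:
  start: ((x2 ∨ T) ∧ ¬x1) ∨ ((x0 ∧ F) ∨ (F ∨ x1))
  [1] (T ∧ ¬x1) ∨ ((x0 ∧ F) ∨ (F ∨ x1))
  [2] ¬x1 ∨ ((x0 ∧ F) ∨ (F ∨ x1))
  [3] ¬x1 ∨ (F ∨ (F ∨ x1))
  [4] ¬x1 ∨ (F ∨ x1)
  [5] ¬x1 ∨ x1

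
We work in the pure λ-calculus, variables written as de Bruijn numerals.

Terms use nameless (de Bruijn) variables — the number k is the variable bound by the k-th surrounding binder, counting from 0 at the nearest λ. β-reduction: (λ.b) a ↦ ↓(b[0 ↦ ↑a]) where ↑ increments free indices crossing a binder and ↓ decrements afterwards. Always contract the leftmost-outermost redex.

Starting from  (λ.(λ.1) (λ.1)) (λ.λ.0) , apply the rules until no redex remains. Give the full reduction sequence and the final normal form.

  start: (λ.(λ.1) (λ.1)) (λ.λ.0)
  step 1: (λ.λ.λ.0) (λ.λ.λ.0)
  step 2: λ.λ.0

Answer: normal form = λ.λ.0  (in 2 steps)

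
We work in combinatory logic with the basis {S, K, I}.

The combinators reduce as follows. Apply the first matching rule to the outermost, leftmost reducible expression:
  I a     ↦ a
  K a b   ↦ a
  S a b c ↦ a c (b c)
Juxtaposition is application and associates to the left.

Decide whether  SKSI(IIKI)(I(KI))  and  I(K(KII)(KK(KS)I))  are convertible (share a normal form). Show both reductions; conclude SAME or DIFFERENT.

Answer: SAME — A ⇓ I, B ⇓ I

Working:
Term A:
  start: SKSI(IIKI)(I(KI))
  step 1: KI(SI)(IIKI)(I(KI))
  step 2: I(IIKI)(I(KI))
  step 3: IIKI(I(KI))
  step 4: IKI(I(KI))
  step 5: KI(I(KI))
  step 6: I

Term B:
  start: I(K(KII)(KK(KS)I))
  step 1: K(KII)(KK(KS)I)
  step 2: KII
  step 3: I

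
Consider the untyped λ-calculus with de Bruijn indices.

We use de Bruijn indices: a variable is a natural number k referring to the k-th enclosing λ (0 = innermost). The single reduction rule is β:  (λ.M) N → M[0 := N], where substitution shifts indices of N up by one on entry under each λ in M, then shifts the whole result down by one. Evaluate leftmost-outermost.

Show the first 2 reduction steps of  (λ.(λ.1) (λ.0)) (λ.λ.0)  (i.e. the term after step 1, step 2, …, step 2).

Answer: after 2 steps: λ.λ.0

Derivation:
  start: (λ.(λ.1) (λ.0)) (λ.λ.0)
  step 1: (λ.λ.λ.0) (λ.0)
  step 2: λ.λ.0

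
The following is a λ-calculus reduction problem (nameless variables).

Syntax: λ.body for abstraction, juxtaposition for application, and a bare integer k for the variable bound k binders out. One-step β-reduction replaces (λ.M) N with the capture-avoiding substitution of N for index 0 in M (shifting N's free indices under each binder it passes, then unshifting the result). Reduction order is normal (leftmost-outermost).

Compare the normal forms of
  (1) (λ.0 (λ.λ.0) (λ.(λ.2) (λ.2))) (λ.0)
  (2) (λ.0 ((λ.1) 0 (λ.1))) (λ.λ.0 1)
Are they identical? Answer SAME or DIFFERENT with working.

Answer: DIFFERENT — A ⇓ λ.0, B ⇓ λ.0 (λ.0 (λ.λ.λ.0 1))

Working:
Term A:
  start: (λ.0 (λ.λ.0) (λ.(λ.2) (λ.2))) (λ.0)
  →1  (λ.0) (λ.λ.0) (λ.(λ.λ.0) (λ.λ.0))
  →2  (λ.λ.0) (λ.(λ.λ.0) (λ.λ.0))
  →3  λ.0

Term B:
  start: (λ.0 ((λ.1) 0 (λ.1))) (λ.λ.0 1)
  →1  (λ.λ.0 1) ((λ.λ.λ.0 1) (λ.λ.0 1) (λ.λ.λ.0 1))
  →2  λ.0 ((λ.λ.λ.0 1) (λ.λ.0 1) (λ.λ.λ.0 1))
  →3  λ.0 ((λ.λ.0 1) (λ.λ.λ.0 1))
  →4  λ.0 (λ.0 (λ.λ.λ.0 1))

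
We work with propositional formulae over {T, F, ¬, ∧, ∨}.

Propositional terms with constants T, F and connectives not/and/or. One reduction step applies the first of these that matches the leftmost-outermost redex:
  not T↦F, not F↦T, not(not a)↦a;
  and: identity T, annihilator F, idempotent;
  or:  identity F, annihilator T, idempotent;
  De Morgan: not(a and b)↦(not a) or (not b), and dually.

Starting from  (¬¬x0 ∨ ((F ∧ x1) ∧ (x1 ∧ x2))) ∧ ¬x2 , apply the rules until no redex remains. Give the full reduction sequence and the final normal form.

Answer: normal form = x0 ∧ ¬x2  (in 4 steps)

Derivation:
  start: (¬¬x0 ∨ ((F ∧ x1) ∧ (x1 ∧ x2))) ∧ ¬x2
  →1  (x0 ∨ ((F ∧ x1) ∧ (x1 ∧ x2))) ∧ ¬x2
  →2  (x0 ∨ (F ∧ (x1 ∧ x2))) ∧ ¬x2
  →3  (x0 ∨ F) ∧ ¬x2
  →4  x0 ∧ ¬x2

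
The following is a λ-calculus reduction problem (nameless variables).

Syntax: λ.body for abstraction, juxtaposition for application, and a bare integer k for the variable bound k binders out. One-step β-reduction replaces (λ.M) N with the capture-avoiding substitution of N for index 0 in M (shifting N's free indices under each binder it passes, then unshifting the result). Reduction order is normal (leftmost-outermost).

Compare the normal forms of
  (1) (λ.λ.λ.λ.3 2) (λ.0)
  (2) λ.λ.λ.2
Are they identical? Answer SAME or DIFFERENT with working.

Term A:
  start: (λ.λ.λ.λ.3 2) (λ.0)
  →1  λ.λ.λ.(λ.0) 2
  →2  λ.λ.λ.2

Term B:
  start: λ.λ.λ.2

Answer: SAME — A ⇓ λ.λ.λ.2, B ⇓ λ.λ.λ.2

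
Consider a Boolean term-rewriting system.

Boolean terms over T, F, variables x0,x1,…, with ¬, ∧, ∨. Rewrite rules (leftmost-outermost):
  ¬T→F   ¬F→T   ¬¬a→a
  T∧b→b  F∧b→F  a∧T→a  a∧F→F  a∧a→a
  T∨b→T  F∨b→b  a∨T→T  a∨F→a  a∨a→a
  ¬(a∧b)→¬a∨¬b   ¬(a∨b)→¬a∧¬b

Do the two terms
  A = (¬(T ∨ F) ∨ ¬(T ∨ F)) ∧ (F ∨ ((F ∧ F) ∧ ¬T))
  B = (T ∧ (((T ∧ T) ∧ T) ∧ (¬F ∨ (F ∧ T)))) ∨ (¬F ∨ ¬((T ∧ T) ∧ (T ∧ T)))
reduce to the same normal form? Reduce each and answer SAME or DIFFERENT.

Term A:
  start: (¬(T ∨ F) ∨ ¬(T ∨ F)) ∧ (F ∨ ((F ∧ F) ∧ ¬T))
  step 1: ¬(T ∨ F) ∧ (F ∨ ((F ∧ F) ∧ ¬T))
  step 2: (¬T ∧ ¬F) ∧ (F ∨ ((F ∧ F) ∧ ¬T))
  step 3: (F ∧ ¬F) ∧ (F ∨ ((F ∧ F) ∧ ¬T))
  step 4: F ∧ (F ∨ ((F ∧ F) ∧ ¬T))
  step 5: F

Term B:
  start: (T ∧ (((T ∧ T) ∧ T) ∧ (¬F ∨ (F ∧ T)))) ∨ (¬F ∨ ¬((T ∧ T) ∧ (T ∧ T)))
  step 1: (((T ∧ T) ∧ T) ∧ (¬F ∨ (F ∧ T))) ∨ (¬F ∨ ¬((T ∧ T) ∧ (T ∧ T)))
  step 2: ((T ∧ T) ∧ (¬F ∨ (F ∧ T))) ∨ (¬F ∨ ¬((T ∧ T) ∧ (T ∧ T)))
  step 3: (T ∧ (¬F ∨ (F ∧ T))) ∨ (¬F ∨ ¬((T ∧ T) ∧ (T ∧ T)))
  step 4: (¬F ∨ (F ∧ T)) ∨ (¬F ∨ ¬((T ∧ T) ∧ (T ∧ T)))
  step 5: (T ∨ (F ∧ T)) ∨ (¬F ∨ ¬((T ∧ T) ∧ (T ∧ T)))
  step 6: T ∨ (¬F ∨ ¬((T ∧ T) ∧ (T ∧ T)))
  step 7: T

Answer: DIFFERENT — A ⇓ F, B ⇓ T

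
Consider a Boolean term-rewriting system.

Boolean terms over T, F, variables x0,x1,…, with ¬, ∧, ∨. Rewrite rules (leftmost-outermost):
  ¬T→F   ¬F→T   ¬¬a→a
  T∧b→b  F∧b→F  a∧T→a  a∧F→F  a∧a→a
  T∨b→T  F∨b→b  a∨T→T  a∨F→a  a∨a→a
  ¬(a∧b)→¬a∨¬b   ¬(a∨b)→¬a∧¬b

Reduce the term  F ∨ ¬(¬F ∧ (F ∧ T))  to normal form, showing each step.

  start: F ∨ ¬(¬F ∧ (F ∧ T))
  [1] ¬(¬F ∧ (F ∧ T))
  [2] ¬¬F ∨ ¬(F ∧ T)
  [3] F ∨ ¬(F ∧ T)
  [4] ¬(F ∧ T)
  [5] ¬F ∨ ¬T
  [6] T ∨ ¬T
  [7] T

Answer: normal form = T  (in 7 steps)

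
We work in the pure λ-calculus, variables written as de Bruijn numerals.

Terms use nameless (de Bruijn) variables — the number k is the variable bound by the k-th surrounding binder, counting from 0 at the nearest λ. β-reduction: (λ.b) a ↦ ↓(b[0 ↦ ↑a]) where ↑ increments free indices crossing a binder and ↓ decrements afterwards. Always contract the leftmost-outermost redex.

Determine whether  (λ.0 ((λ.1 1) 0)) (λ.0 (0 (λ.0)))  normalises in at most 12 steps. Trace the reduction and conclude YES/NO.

Answer: NO — after 12 steps the term is (λ.0) (λ.0) ((λ.(λ.0 (0 (λ.0))) (λ.0 (0 (λ.0)))) (λ.0 (0 (λ.0))) (λ.0)), not yet normal

Reduction:
  start: (λ.0 ((λ.1 1) 0)) (λ.0 (0 (λ.0)))
  →1  (λ.0 (0 (λ.0))) ((λ.(λ.0 (0 (λ.0))) (λ.0 (0 (λ.0)))) (λ.0 (0 (λ.0))))
  →2  (λ.(λ.0 (0 (λ.0))) (λ.0 (0 (λ.0)))) (λ.0 (0 (λ.0))) ((λ.(λ.0 (0 (λ.0))) (λ.0 (0 (λ.0)))) (λ.0 (0 (λ.0))) (λ.0))
  →3  (λ.0 (0 (λ.0))) (λ.0 (0 (λ.0))) ((λ.(λ.0 (0 (λ.0))) (λ.0 (0 (λ.0)))) (λ.0 (0 (λ.0))) (λ.0))
  →4  (λ.0 (0 (λ.0))) ((λ.0 (0 (λ.0))) (λ.0)) ((λ.(λ.0 (0 (λ.0))) (λ.0 (0 (λ.0)))) (λ.0 (0 (λ.0))) (λ.0))
  →5  (λ.0 (0 (λ.0))) (λ.0) ((λ.0 (0 (λ.0))) (λ.0) (λ.0)) ((λ.(λ.0 (0 (λ.0))) (λ.0 (0 (λ.0)))) (λ.0 (0 (λ.0))) (λ.0))
  →6  (λ.0) ((λ.0) (λ.0)) ((λ.0 (0 (λ.0))) (λ.0) (λ.0)) ((λ.(λ.0 (0 (λ.0))) (λ.0 (0 (λ.0)))) (λ.0 (0 (λ.0))) (λ.0))
  →7  (λ.0) (λ.0) ((λ.0 (0 (λ.0))) (λ.0) (λ.0)) ((λ.(λ.0 (0 (λ.0))) (λ.0 (0 (λ.0)))) (λ.0 (0 (λ.0))) (λ.0))
  →8  (λ.0) ((λ.0 (0 (λ.0))) (λ.0) (λ.0)) ((λ.(λ.0 (0 (λ.0))) (λ.0 (0 (λ.0)))) (λ.0 (0 (λ.0))) (λ.0))
  →9  (λ.0 (0 (λ.0))) (λ.0) (λ.0) ((λ.(λ.0 (0 (λ.0))) (λ.0 (0 (λ.0)))) (λ.0 (0 (λ.0))) (λ.0))
  →10  (λ.0) ((λ.0) (λ.0)) (λ.0) ((λ.(λ.0 (0 (λ.0))) (λ.0 (0 (λ.0)))) (λ.0 (0 (λ.0))) (λ.0))
  →11  (λ.0) (λ.0) (λ.0) ((λ.(λ.0 (0 (λ.0))) (λ.0 (0 (λ.0)))) (λ.0 (0 (λ.0))) (λ.0))
  →12  (λ.0) (λ.0) ((λ.(λ.0 (0 (λ.0))) (λ.0 (0 (λ.0)))) (λ.0 (0 (λ.0))) (λ.0))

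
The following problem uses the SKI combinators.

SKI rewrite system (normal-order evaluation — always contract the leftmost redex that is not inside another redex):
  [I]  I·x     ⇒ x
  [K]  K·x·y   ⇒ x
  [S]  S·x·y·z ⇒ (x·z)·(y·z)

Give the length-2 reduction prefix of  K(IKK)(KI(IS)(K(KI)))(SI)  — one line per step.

Answer: after 2 steps: KK(SI)

Derivation:
  start: K(IKK)(KI(IS)(K(KI)))(SI)
  step 1: IKK(SI)
  step 2: KK(SI)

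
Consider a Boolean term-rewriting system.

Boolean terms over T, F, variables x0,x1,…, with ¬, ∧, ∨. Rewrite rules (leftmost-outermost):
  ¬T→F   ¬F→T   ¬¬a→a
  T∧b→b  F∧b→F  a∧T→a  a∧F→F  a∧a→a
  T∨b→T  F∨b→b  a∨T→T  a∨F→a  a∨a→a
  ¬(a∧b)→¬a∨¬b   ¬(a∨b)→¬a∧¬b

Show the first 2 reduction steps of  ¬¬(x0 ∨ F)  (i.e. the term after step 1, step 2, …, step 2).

  start: ¬¬(x0 ∨ F)
  step 1: x0 ∨ F
  step 2: x0

Answer: after 2 steps: x0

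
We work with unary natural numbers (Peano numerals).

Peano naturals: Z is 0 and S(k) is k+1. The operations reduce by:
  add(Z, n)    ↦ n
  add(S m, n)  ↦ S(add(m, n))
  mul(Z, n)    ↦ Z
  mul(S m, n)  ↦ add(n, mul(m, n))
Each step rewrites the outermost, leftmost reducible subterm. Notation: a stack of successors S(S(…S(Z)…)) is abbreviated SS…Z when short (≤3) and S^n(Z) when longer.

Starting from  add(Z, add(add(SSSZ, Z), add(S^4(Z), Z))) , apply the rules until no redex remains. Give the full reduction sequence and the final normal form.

Answer: normal form = S^7(Z)  (in 14 steps)

Working:
  start: add(Z, add(add(SSSZ, Z), add(S^4(Z), Z)))
  step 1: add(add(SSSZ, Z), add(S^4(Z), Z))
  step 2: add(S(add(SSZ, Z)), add(S^4(Z), Z))
  step 3: S(add(add(SSZ, Z), add(S^4(Z), Z)))
  step 4: S(add(S(add(SZ, Z)), add(S^4(Z), Z)))
  step 5: S(S(add(add(SZ, Z), add(S^4(Z), Z))))
  step 6: S(S(add(S(add(Z, Z)), add(S^4(Z), Z))))
  step 7: S(S(S(add(add(Z, Z), add(S^4(Z), Z)))))
  step 8: S(S(S(add(Z, add(S^4(Z), Z)))))
  step 9: S(S(S(add(S^4(Z), Z))))
  step 10: S(S(S(S(add(SSSZ, Z)))))
  step 11: S(S(S(S(S(add(SSZ, Z))))))
  step 12: S(S(S(S(S(S(add(SZ, Z)))))))
  step 13: S(S(S(S(S(S(S(add(Z, Z))))))))
  step 14: S^7(Z)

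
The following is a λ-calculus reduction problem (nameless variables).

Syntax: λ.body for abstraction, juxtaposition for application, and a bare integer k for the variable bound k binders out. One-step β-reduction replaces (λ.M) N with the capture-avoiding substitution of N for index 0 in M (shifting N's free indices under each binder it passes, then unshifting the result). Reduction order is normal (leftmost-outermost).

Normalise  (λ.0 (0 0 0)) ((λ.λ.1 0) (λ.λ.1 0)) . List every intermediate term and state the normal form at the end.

Answer: normal form = λ.λ.1 0  (in 15 steps)

Working:
  start: (λ.0 (0 0 0)) ((λ.λ.1 0) (λ.λ.1 0))
  [1] (λ.λ.1 0) (λ.λ.1 0) ((λ.λ.1 0) (λ.λ.1 0) ((λ.λ.1 0) (λ.λ.1 0)) ((λ.λ.1 0) (λ.λ.1 0)))
  [2] (λ.(λ.λ.1 0) 0) ((λ.λ.1 0) (λ.λ.1 0) ((λ.λ.1 0) (λ.λ.1 0)) ((λ.λ.1 0) (λ.λ.1 0)))
  [3] (λ.λ.1 0) ((λ.λ.1 0) (λ.λ.1 0) ((λ.λ.1 0) (λ.λ.1 0)) ((λ.λ.1 0) (λ.λ.1 0)))
  [4] λ.(λ.λ.1 0) (λ.λ.1 0) ((λ.λ.1 0) (λ.λ.1 0)) ((λ.λ.1 0) (λ.λ.1 0)) 0
  [5] λ.(λ.(λ.λ.1 0) 0) ((λ.λ.1 0) (λ.λ.1 0)) ((λ.λ.1 0) (λ.λ.1 0)) 0
  [6] λ.(λ.λ.1 0) ((λ.λ.1 0) (λ.λ.1 0)) ((λ.λ.1 0) (λ.λ.1 0)) 0
  [7] λ.(λ.(λ.λ.1 0) (λ.λ.1 0) 0) ((λ.λ.1 0) (λ.λ.1 0)) 0
  [8] λ.(λ.λ.1 0) (λ.λ.1 0) ((λ.λ.1 0) (λ.λ.1 0)) 0
  [9] λ.(λ.(λ.λ.1 0) 0) ((λ.λ.1 0) (λ.λ.1 0)) 0
  [10] λ.(λ.λ.1 0) ((λ.λ.1 0) (λ.λ.1 0)) 0
  [11] λ.(λ.(λ.λ.1 0) (λ.λ.1 0) 0) 0
  [12] λ.(λ.λ.1 0) (λ.λ.1 0) 0
  [13] λ.(λ.(λ.λ.1 0) 0) 0
  [14] λ.(λ.λ.1 0) 0
  [15] λ.λ.1 0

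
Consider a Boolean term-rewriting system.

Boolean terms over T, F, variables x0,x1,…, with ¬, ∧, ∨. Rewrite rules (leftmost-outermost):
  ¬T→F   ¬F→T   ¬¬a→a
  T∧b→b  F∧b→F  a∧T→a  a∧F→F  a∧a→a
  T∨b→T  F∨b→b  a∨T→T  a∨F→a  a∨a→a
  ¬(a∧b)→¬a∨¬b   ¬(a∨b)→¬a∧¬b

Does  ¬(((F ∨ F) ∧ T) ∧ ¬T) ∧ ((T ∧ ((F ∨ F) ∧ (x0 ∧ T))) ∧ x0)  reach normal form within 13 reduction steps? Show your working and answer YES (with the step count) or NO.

Answer: YES — reaches normal form F in 12 ≤ 13 steps

Reduction:
  start: ¬(((F ∨ F) ∧ T) ∧ ¬T) ∧ ((T ∧ ((F ∨ F) ∧ (x0 ∧ T))) ∧ x0)
  [1] (¬((F ∨ F) ∧ T) ∨ ¬¬T) ∧ ((T ∧ ((F ∨ F) ∧ (x0 ∧ T))) ∧ x0)
  [2] ((¬(F ∨ F) ∨ ¬T) ∨ ¬¬T) ∧ ((T ∧ ((F ∨ F) ∧ (x0 ∧ T))) ∧ x0)
  [3] (((¬F ∧ ¬F) ∨ ¬T) ∨ ¬¬T) ∧ ((T ∧ ((F ∨ F) ∧ (x0 ∧ T))) ∧ x0)
  [4] ((¬F ∨ ¬T) ∨ ¬¬T) ∧ ((T ∧ ((F ∨ F) ∧ (x0 ∧ T))) ∧ x0)
  [5] ((T ∨ ¬T) ∨ ¬¬T) ∧ ((T ∧ ((F ∨ F) ∧ (x0 ∧ T))) ∧ x0)
  [6] (T ∨ ¬¬T) ∧ ((T ∧ ((F ∨ F) ∧ (x0 ∧ T))) ∧ x0)
  [7] T ∧ ((T ∧ ((F ∨ F) ∧ (x0 ∧ T))) ∧ x0)
  [8] (T ∧ ((F ∨ F) ∧ (x0 ∧ T))) ∧ x0
  [9] ((F ∨ F) ∧ (x0 ∧ T)) ∧ x0
  [10] (F ∧ (x0 ∧ T)) ∧ x0
  [11] F ∧ x0
  [12] F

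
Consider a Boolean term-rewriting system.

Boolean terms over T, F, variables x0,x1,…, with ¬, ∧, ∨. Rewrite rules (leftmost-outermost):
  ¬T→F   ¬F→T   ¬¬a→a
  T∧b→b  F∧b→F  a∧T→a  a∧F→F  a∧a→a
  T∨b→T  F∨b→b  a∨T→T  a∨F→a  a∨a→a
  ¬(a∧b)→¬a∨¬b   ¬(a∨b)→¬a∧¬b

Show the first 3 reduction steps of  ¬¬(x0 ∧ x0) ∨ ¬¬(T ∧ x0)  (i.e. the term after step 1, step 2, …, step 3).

Answer: after 3 steps: x0 ∨ (T ∧ x0)

Working:
  start: ¬¬(x0 ∧ x0) ∨ ¬¬(T ∧ x0)
  step 1: (x0 ∧ x0) ∨ ¬¬(T ∧ x0)
  step 2: x0 ∨ ¬¬(T ∧ x0)
  step 3: x0 ∨ (T ∧ x0)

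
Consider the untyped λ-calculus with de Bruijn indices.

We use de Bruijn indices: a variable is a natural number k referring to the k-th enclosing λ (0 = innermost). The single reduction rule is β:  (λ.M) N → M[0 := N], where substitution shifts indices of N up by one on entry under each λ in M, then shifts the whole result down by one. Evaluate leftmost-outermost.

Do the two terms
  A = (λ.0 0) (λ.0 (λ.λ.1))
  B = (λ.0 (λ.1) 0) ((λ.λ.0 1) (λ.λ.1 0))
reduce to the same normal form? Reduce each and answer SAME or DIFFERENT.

Answer: DIFFERENT — A ⇓ λ.λ.λ.1, B ⇓ λ.λ.1 0

Derivation:
Term A:
  start: (λ.0 0) (λ.0 (λ.λ.1))
  [1] (λ.0 (λ.λ.1)) (λ.0 (λ.λ.1))
  [2] (λ.0 (λ.λ.1)) (λ.λ.1)
  [3] (λ.λ.1) (λ.λ.1)
  [4] λ.λ.λ.1

Term B:
  start: (λ.0 (λ.1) 0) ((λ.λ.0 1) (λ.λ.1 0))
  [1] (λ.λ.0 1) (λ.λ.1 0) (λ.(λ.λ.0 1) (λ.λ.1 0)) ((λ.λ.0 1) (λ.λ.1 0))
  [2] (λ.0 (λ.λ.1 0)) (λ.(λ.λ.0 1) (λ.λ.1 0)) ((λ.λ.0 1) (λ.λ.1 0))
  [3] (λ.(λ.λ.0 1) (λ.λ.1 0)) (λ.λ.1 0) ((λ.λ.0 1) (λ.λ.1 0))
  [4] (λ.λ.0 1) (λ.λ.1 0) ((λ.λ.0 1) (λ.λ.1 0))
  [5] (λ.0 (λ.λ.1 0)) ((λ.λ.0 1) (λ.λ.1 0))
  [6] (λ.λ.0 1) (λ.λ.1 0) (λ.λ.1 0)
  [7] (λ.0 (λ.λ.1 0)) (λ.λ.1 0)
  [8] (λ.λ.1 0) (λ.λ.1 0)
  [9] λ.(λ.λ.1 0) 0
  [10] λ.λ.1 0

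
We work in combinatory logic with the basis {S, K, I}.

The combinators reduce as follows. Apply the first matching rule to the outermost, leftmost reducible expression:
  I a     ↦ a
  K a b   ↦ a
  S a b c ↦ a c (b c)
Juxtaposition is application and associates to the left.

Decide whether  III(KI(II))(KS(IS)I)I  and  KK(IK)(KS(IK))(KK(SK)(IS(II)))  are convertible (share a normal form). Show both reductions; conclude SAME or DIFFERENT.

Answer: DIFFERENT — A ⇓ SII, B ⇓ S

Working:
Term A:
  start: III(KI(II))(KS(IS)I)I
  →1  II(KI(II))(KS(IS)I)I
  →2  I(KI(II))(KS(IS)I)I
  →3  KI(II)(KS(IS)I)I
  →4  I(KS(IS)I)I
  →5  KS(IS)II
  →6  SII

Term B:
  start: KK(IK)(KS(IK))(KK(SK)(IS(II)))
  →1  K(KS(IK))(KK(SK)(IS(II)))
  →2  KS(IK)
  →3  S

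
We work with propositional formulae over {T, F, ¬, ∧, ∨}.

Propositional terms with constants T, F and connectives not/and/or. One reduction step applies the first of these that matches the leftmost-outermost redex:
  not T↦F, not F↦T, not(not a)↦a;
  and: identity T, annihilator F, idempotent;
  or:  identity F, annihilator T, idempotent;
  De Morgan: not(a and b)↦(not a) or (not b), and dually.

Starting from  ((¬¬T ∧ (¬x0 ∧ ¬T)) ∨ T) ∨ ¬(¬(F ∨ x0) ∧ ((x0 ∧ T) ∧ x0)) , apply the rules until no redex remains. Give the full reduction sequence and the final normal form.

  start: ((¬¬T ∧ (¬x0 ∧ ¬T)) ∨ T) ∨ ¬(¬(F ∨ x0) ∧ ((x0 ∧ T) ∧ x0))
  →1  T ∨ ¬(¬(F ∨ x0) ∧ ((x0 ∧ T) ∧ x0))
  →2  T

Answer: normal form = T  (in 2 steps)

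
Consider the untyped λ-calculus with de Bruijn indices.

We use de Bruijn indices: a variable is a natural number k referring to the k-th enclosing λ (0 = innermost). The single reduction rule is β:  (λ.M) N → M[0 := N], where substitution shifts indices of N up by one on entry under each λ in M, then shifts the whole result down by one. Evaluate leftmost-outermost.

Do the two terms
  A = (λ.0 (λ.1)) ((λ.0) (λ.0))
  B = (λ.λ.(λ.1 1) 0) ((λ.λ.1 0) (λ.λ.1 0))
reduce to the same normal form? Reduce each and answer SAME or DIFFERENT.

Term A:
  start: (λ.0 (λ.1)) ((λ.0) (λ.0))
  step 1: (λ.0) (λ.0) (λ.(λ.0) (λ.0))
  step 2: (λ.0) (λ.(λ.0) (λ.0))
  step 3: λ.(λ.0) (λ.0)
  step 4: λ.λ.0

Term B:
  start: (λ.λ.(λ.1 1) 0) ((λ.λ.1 0) (λ.λ.1 0))
  step 1: λ.(λ.1 1) 0
  step 2: λ.0 0

Answer: DIFFERENT — A ⇓ λ.λ.0, B ⇓ λ.0 0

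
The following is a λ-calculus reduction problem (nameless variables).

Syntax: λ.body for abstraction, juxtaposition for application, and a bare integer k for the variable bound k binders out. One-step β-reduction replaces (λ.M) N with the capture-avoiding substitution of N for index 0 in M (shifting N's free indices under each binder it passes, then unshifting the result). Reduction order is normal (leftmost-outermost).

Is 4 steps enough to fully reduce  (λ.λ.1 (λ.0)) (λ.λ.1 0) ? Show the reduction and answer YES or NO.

  start: (λ.λ.1 (λ.0)) (λ.λ.1 0)
  [1] λ.(λ.λ.1 0) (λ.0)
  [2] λ.λ.(λ.0) 0
  [3] λ.λ.0

Answer: YES — reaches normal form λ.λ.0 in 3 ≤ 4 steps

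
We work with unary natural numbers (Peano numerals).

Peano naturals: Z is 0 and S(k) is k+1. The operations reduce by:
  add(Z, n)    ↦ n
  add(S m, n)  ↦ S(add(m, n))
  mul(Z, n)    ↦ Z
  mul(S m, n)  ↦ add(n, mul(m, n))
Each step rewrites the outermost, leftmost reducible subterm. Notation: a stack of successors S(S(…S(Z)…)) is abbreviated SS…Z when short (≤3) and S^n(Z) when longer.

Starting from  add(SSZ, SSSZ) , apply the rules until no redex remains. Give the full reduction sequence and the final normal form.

Answer: normal form = S^5(Z)  (in 3 steps)

Reduction:
  start: add(SSZ, SSSZ)
  →1  S(add(SZ, SSSZ))
  →2  S(S(add(Z, SSSZ)))
  →3  S^5(Z)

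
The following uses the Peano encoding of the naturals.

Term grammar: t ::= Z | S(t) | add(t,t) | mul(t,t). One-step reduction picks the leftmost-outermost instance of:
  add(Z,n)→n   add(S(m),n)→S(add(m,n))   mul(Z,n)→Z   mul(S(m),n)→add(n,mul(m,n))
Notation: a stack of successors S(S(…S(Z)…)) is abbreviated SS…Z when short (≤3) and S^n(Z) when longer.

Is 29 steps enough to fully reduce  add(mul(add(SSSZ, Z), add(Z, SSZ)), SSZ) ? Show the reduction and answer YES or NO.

Answer: YES — reaches normal form S^8(Z) in 27 ≤ 29 steps

Reduction:
  start: add(mul(add(SSSZ, Z), add(Z, SSZ)), SSZ)
  →1  add(mul(S(add(SSZ, Z)), add(Z, SSZ)), SSZ)
  →2  add(add(add(Z, SSZ), mul(add(SSZ, Z), add(Z, SSZ))), SSZ)
  →3  add(add(SSZ, mul(add(SSZ, Z), add(Z, SSZ))), SSZ)
  →4  add(S(add(SZ, mul(add(SSZ, Z), add(Z, SSZ)))), SSZ)
  →5  S(add(add(SZ, mul(add(SSZ, Z), add(Z, SSZ))), SSZ))
  →6  S(add(S(add(Z, mul(add(SSZ, Z), add(Z, SSZ)))), SSZ))
  →7  S(S(add(add(Z, mul(add(SSZ, Z), add(Z, SSZ))), SSZ)))
  →8  S(S(add(mul(add(SSZ, Z), add(Z, SSZ)), SSZ)))
  →9  S(S(add(mul(S(add(SZ, Z)), add(Z, SSZ)), SSZ)))
  →10  S(S(add(add(add(Z, SSZ), mul(add(SZ, Z), add(Z, SSZ))), SSZ)))
  →11  S(S(add(add(SSZ, mul(add(SZ, Z), add(Z, SSZ))), SSZ)))
  →12  S(S(add(S(add(SZ, mul(add(SZ, Z), add(Z, SSZ)))), SSZ)))
  →13  S(S(S(add(add(SZ, mul(add(SZ, Z), add(Z, SSZ))), SSZ))))
  →14  S(S(S(add(S(add(Z, mul(add(SZ, Z), add(Z, SSZ)))), SSZ))))
  →15  S(S(S(S(add(add(Z, mul(add(SZ, Z), add(Z, SSZ))), SSZ)))))
  →16  S(S(S(S(add(mul(add(SZ, Z), add(Z, SSZ)), SSZ)))))
  →17  S(S(S(S(add(mul(S(add(Z, Z)), add(Z, SSZ)), SSZ)))))
  →18  S(S(S(S(add(add(add(Z, SSZ), mul(add(Z, Z), add(Z, SSZ))), SSZ)))))
  →19  S(S(S(S(add(add(SSZ, mul(add(Z, Z), add(Z, SSZ))), SSZ)))))
  →20  S(S(S(S(add(S(add(SZ, mul(add(Z, Z), add(Z, SSZ)))), SSZ)))))
  →21  S(S(S(S(S(add(add(SZ, mul(add(Z, Z), add(Z, SSZ))), SSZ))))))
  →22  S(S(S(S(S(add(S(add(Z, mul(add(Z, Z), add(Z, SSZ)))), SSZ))))))
  →23  S(S(S(S(S(S(add(add(Z, mul(add(Z, Z), add(Z, SSZ))), SSZ)))))))
  →24  S(S(S(S(S(S(add(mul(add(Z, Z), add(Z, SSZ)), SSZ)))))))
  →25  S(S(S(S(S(S(add(mul(Z, add(Z, SSZ)), SSZ)))))))
  →26  S(S(S(S(S(S(add(Z, SSZ)))))))
  →27  S^8(Z)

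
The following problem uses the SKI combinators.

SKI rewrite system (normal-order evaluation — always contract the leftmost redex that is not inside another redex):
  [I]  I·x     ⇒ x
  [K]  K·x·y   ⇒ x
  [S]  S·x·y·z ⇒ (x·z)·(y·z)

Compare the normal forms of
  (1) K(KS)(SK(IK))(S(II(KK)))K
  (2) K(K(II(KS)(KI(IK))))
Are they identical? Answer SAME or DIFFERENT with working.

Term A:
  start: K(KS)(SK(IK))(S(II(KK)))K
  [1] KS(S(II(KK)))K
  [2] SK

Term B:
  start: K(K(II(KS)(KI(IK))))
  [1] K(K(I(KS)(KI(IK))))
  [2] K(K(KS(KI(IK))))
  [3] K(KS)

Answer: DIFFERENT — A ⇓ SK, B ⇓ K(KS)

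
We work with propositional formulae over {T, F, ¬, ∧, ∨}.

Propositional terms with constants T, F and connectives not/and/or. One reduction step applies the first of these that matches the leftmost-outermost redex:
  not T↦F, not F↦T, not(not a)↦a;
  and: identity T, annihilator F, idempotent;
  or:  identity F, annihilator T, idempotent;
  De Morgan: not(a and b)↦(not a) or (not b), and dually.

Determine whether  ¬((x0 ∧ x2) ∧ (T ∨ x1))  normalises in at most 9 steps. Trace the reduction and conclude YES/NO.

Answer: YES — reaches normal form ¬x0 ∨ ¬x2 in 6 ≤ 9 steps

Working:
  start: ¬((x0 ∧ x2) ∧ (T ∨ x1))
  [1] ¬(x0 ∧ x2) ∨ ¬(T ∨ x1)
  [2] (¬x0 ∨ ¬x2) ∨ ¬(T ∨ x1)
  [3] (¬x0 ∨ ¬x2) ∨ (¬T ∧ ¬x1)
  [4] (¬x0 ∨ ¬x2) ∨ (F ∧ ¬x1)
  [5] (¬x0 ∨ ¬x2) ∨ F
  [6] ¬x0 ∨ ¬x2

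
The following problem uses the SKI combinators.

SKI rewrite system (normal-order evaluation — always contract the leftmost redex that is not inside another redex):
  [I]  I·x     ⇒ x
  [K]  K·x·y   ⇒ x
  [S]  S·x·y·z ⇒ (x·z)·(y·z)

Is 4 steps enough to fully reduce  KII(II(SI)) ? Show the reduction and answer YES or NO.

Answer: YES — reaches normal form SI in 4 ≤ 4 steps

Reduction:
  start: KII(II(SI))
  →1  I(II(SI))
  →2  II(SI)
  →3  I(SI)
  →4  SI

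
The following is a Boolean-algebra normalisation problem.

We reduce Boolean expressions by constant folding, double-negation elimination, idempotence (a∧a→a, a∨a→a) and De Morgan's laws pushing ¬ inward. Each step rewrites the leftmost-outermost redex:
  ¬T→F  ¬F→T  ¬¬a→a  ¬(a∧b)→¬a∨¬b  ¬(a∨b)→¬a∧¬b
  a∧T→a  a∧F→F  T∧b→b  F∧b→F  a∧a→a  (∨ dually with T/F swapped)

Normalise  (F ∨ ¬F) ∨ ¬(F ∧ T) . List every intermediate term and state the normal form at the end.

  start: (F ∨ ¬F) ∨ ¬(F ∧ T)
  step 1: ¬F ∨ ¬(F ∧ T)
  step 2: T ∨ ¬(F ∧ T)
  step 3: T

Answer: normal form = T  (in 3 steps)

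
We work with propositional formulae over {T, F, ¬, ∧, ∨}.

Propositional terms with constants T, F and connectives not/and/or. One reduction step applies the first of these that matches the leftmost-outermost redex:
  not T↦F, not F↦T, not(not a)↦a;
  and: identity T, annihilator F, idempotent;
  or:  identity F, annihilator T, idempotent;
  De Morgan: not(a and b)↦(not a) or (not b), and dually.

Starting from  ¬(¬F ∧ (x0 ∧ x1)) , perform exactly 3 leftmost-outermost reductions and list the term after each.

Answer: after 3 steps: ¬(x0 ∧ x1)

Working:
  start: ¬(¬F ∧ (x0 ∧ x1))
  step 1: ¬¬F ∨ ¬(x0 ∧ x1)
  step 2: F ∨ ¬(x0 ∧ x1)
  step 3: ¬(x0 ∧ x1)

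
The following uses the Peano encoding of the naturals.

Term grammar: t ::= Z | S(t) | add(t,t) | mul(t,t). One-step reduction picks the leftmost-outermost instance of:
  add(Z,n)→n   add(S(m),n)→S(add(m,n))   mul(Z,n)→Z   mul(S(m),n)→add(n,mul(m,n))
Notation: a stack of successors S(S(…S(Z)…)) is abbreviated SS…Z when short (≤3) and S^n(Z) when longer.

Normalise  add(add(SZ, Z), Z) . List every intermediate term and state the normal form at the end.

Answer: normal form = SZ  (in 4 steps)

Derivation:
  start: add(add(SZ, Z), Z)
  step 1: add(S(add(Z, Z)), Z)
  step 2: S(add(add(Z, Z), Z))
  step 3: S(add(Z, Z))
  step 4: SZ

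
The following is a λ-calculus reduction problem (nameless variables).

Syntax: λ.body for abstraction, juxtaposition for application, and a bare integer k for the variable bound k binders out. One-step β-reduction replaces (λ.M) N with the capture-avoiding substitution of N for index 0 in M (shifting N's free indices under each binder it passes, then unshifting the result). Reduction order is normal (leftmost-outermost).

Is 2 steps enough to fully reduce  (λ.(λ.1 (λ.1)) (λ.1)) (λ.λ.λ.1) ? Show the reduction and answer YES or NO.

  start: (λ.(λ.1 (λ.1)) (λ.1)) (λ.λ.λ.1)
  step 1: (λ.(λ.λ.λ.1) (λ.1)) (λ.λ.λ.λ.1)
  step 2: (λ.λ.λ.1) (λ.λ.λ.λ.λ.1)

Answer: NO — after 2 steps the term is (λ.λ.λ.1) (λ.λ.λ.λ.λ.1), not yet normal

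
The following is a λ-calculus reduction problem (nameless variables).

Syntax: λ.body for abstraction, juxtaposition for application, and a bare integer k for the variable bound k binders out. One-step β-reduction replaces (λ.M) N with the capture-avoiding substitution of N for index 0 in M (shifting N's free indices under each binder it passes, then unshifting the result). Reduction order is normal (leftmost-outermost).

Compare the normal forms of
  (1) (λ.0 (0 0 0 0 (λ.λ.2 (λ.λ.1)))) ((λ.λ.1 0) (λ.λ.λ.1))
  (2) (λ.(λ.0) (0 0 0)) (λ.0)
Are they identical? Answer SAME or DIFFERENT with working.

Answer: DIFFERENT — A ⇓ λ.λ.1, B ⇓ λ.0

Working:
Term A:
  start: (λ.0 (0 0 0 0 (λ.λ.2 (λ.λ.1)))) ((λ.λ.1 0) (λ.λ.λ.1))
  step 1: (λ.λ.1 0) (λ.λ.λ.1) ((λ.λ.1 0) (λ.λ.λ.1) ((λ.λ.1 0) (λ.λ.λ.1)) ((λ.λ.1 0) (λ.λ.λ.1)) ((λ.λ.1 0) (λ.λ.λ.1)) (λ.λ.(λ.λ.1 0) (λ.λ.λ.1) (λ.λ.1)))
  step 2: (λ.(λ.λ.λ.1) 0) ((λ.λ.1 0) (λ.λ.λ.1) ((λ.λ.1 0) (λ.λ.λ.1)) ((λ.λ.1 0) (λ.λ.λ.1)) ((λ.λ.1 0) (λ.λ.λ.1)) (λ.λ.(λ.λ.1 0) (λ.λ.λ.1) (λ.λ.1)))
  step 3: (λ.λ.λ.1) ((λ.λ.1 0) (λ.λ.λ.1) ((λ.λ.1 0) (λ.λ.λ.1)) ((λ.λ.1 0) (λ.λ.λ.1)) ((λ.λ.1 0) (λ.λ.λ.1)) (λ.λ.(λ.λ.1 0) (λ.λ.λ.1) (λ.λ.1)))
  step 4: λ.λ.1

Term B:
  start: (λ.(λ.0) (0 0 0)) (λ.0)
  step 1: (λ.0) ((λ.0) (λ.0) (λ.0))
  step 2: (λ.0) (λ.0) (λ.0)
  step 3: (λ.0) (λ.0)
  step 4: λ.0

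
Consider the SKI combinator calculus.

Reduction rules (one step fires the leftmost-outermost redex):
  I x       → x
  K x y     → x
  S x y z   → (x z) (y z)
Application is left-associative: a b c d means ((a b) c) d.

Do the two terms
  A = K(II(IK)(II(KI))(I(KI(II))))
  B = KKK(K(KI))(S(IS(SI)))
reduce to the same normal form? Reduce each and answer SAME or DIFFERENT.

Term A:
  start: K(II(IK)(II(KI))(I(KI(II))))
  step 1: K(I(IK)(II(KI))(I(KI(II))))
  step 2: K(IK(II(KI))(I(KI(II))))
  step 3: K(K(II(KI))(I(KI(II))))
  step 4: K(II(KI))
  step 5: K(I(KI))
  step 6: K(KI)

Term B:
  start: KKK(K(KI))(S(IS(SI)))
  step 1: K(K(KI))(S(IS(SI)))
  step 2: K(KI)

Answer: SAME — A ⇓ K(KI), B ⇓ K(KI)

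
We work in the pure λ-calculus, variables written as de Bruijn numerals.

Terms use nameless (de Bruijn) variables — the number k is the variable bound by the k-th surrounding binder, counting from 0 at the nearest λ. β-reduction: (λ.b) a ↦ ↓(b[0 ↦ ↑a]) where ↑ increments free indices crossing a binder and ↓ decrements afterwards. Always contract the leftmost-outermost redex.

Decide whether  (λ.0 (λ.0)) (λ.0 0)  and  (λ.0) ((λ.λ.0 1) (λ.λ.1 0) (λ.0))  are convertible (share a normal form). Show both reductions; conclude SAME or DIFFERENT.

Term A:
  start: (λ.0 (λ.0)) (λ.0 0)
  →1  (λ.0 0) (λ.0)
  →2  (λ.0) (λ.0)
  →3  λ.0

Term B:
  start: (λ.0) ((λ.λ.0 1) (λ.λ.1 0) (λ.0))
  →1  (λ.λ.0 1) (λ.λ.1 0) (λ.0)
  →2  (λ.0 (λ.λ.1 0)) (λ.0)
  →3  (λ.0) (λ.λ.1 0)
  →4  λ.λ.1 0

Answer: DIFFERENT — A ⇓ λ.0, B ⇓ λ.λ.1 0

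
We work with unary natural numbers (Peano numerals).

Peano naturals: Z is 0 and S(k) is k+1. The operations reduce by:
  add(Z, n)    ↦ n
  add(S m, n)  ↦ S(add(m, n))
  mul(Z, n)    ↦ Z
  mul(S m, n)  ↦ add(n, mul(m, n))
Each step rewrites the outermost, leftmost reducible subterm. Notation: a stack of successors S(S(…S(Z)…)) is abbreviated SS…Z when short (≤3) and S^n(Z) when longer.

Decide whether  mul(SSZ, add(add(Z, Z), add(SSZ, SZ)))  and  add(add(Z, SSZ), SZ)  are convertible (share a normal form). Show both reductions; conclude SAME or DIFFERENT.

Term A:
  start: mul(SSZ, add(add(Z, Z), add(SSZ, SZ)))
  →1  add(add(add(Z, Z), add(SSZ, SZ)), mul(SZ, add(add(Z, Z), add(SSZ, SZ))))
  →2  add(add(Z, add(SSZ, SZ)), mul(SZ, add(add(Z, Z), add(SSZ, SZ))))
  →3  add(add(SSZ, SZ), mul(SZ, add(add(Z, Z), add(SSZ, SZ))))
  →4  add(S(add(SZ, SZ)), mul(SZ, add(add(Z, Z), add(SSZ, SZ))))
  →5  S(add(add(SZ, SZ), mul(SZ, add(add(Z, Z), add(SSZ, SZ)))))
  →6  S(add(S(add(Z, SZ)), mul(SZ, add(add(Z, Z), add(SSZ, SZ)))))
  →7  S(S(add(add(Z, SZ), mul(SZ, add(add(Z, Z), add(SSZ, SZ))))))
  →8  S(S(add(SZ, mul(SZ, add(add(Z, Z), add(SSZ, SZ))))))
  →9  S(S(S(add(Z, mul(SZ, add(add(Z, Z), add(SSZ, SZ)))))))
  →10  S(S(S(mul(SZ, add(add(Z, Z), add(SSZ, SZ))))))
  →11  S(S(S(add(add(add(Z, Z), add(SSZ, SZ)), mul(Z, add(add(Z, Z), add(SSZ, SZ)))))))
  →12  S(S(S(add(add(Z, add(SSZ, SZ)), mul(Z, add(add(Z, Z), add(SSZ, SZ)))))))
  →13  S(S(S(add(add(SSZ, SZ), mul(Z, add(add(Z, Z), add(SSZ, SZ)))))))
  →14  S(S(S(add(S(add(SZ, SZ)), mul(Z, add(add(Z, Z), add(SSZ, SZ)))))))
  →15  S(S(S(S(add(add(SZ, SZ), mul(Z, add(add(Z, Z), add(SSZ, SZ))))))))
  →16  S(S(S(S(add(S(add(Z, SZ)), mul(Z, add(add(Z, Z), add(SSZ, SZ))))))))
  →17  S(S(S(S(S(add(add(Z, SZ), mul(Z, add(add(Z, Z), add(SSZ, SZ)))))))))
  →18  S(S(S(S(S(add(SZ, mul(Z, add(add(Z, Z), add(SSZ, SZ)))))))))
  →19  S(S(S(S(S(S(add(Z, mul(Z, add(add(Z, Z), add(SSZ, SZ))))))))))
  →20  S(S(S(S(S(S(mul(Z, add(add(Z, Z), add(SSZ, SZ)))))))))
  →21  S^6(Z)

Term B:
  start: add(add(Z, SSZ), SZ)
  →1  add(SSZ, SZ)
  →2  S(add(SZ, SZ))
  →3  S(S(add(Z, SZ)))
  →4  SSSZ

Answer: DIFFERENT — A ⇓ S^6(Z), B ⇓ SSSZ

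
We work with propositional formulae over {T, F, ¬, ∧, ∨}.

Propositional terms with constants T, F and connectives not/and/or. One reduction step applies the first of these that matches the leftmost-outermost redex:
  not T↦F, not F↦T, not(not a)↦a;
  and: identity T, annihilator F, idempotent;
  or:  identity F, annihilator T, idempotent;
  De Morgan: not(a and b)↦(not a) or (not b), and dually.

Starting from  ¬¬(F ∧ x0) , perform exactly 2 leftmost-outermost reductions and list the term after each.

Answer: after 2 steps: F

Working:
  start: ¬¬(F ∧ x0)
  →1  F ∧ x0
  →2  F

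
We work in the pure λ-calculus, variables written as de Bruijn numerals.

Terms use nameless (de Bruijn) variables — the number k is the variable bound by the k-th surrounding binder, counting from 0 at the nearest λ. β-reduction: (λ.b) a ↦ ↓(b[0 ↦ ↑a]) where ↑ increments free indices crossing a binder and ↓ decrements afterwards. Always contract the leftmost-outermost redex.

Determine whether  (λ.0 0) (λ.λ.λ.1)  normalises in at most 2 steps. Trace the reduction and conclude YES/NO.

Answer: YES — reaches normal form λ.λ.1 in 2 ≤ 2 steps

Reduction:
  start: (λ.0 0) (λ.λ.λ.1)
  →1  (λ.λ.λ.1) (λ.λ.λ.1)
  →2  λ.λ.1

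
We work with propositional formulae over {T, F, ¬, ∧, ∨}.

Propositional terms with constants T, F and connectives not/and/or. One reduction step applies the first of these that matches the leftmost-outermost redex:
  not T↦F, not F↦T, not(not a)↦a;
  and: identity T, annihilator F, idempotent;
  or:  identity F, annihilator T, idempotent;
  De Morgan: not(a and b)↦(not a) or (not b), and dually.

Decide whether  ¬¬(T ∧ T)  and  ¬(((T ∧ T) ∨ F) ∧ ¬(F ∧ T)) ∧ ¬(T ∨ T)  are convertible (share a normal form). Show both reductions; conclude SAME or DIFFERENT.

Answer: DIFFERENT — A ⇓ T, B ⇓ F

Derivation:
Term A:
  start: ¬¬(T ∧ T)
  [1] T ∧ T
  [2] T

Term B:
  start: ¬(((T ∧ T) ∨ F) ∧ ¬(F ∧ T)) ∧ ¬(T ∨ T)
  [1] (¬((T ∧ T) ∨ F) ∨ ¬¬(F ∧ T)) ∧ ¬(T ∨ T)
  [2] ((¬(T ∧ T) ∧ ¬F) ∨ ¬¬(F ∧ T)) ∧ ¬(T ∨ T)
  [3] (((¬T ∨ ¬T) ∧ ¬F) ∨ ¬¬(F ∧ T)) ∧ ¬(T ∨ T)
  [4] ((¬T ∧ ¬F) ∨ ¬¬(F ∧ T)) ∧ ¬(T ∨ T)
  [5] ((F ∧ ¬F) ∨ ¬¬(F ∧ T)) ∧ ¬(T ∨ T)
  [6] (F ∨ ¬¬(F ∧ T)) ∧ ¬(T ∨ T)
  [7] ¬¬(F ∧ T) ∧ ¬(T ∨ T)
  [8] (F ∧ T) ∧ ¬(T ∨ T)
  [9] F ∧ ¬(T ∨ T)
  [10] F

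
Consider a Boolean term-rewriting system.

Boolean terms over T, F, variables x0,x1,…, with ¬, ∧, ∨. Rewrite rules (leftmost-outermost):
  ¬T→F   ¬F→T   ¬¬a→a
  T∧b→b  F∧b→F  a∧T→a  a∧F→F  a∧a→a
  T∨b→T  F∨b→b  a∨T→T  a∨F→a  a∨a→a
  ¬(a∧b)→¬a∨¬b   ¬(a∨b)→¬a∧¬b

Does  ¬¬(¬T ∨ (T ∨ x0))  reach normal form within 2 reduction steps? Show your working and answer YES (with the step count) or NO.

  start: ¬¬(¬T ∨ (T ∨ x0))
  →1  ¬T ∨ (T ∨ x0)
  →2  F ∨ (T ∨ x0)

Answer: NO — after 2 steps the term is F ∨ (T ∨ x0), not yet normal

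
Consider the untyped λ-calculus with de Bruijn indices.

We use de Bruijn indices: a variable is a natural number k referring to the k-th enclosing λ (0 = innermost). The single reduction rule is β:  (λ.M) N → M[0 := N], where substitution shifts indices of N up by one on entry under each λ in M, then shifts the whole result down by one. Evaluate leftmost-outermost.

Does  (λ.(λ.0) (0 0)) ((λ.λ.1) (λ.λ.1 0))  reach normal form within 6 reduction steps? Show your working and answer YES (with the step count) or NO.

  start: (λ.(λ.0) (0 0)) ((λ.λ.1) (λ.λ.1 0))
  step 1: (λ.0) ((λ.λ.1) (λ.λ.1 0) ((λ.λ.1) (λ.λ.1 0)))
  step 2: (λ.λ.1) (λ.λ.1 0) ((λ.λ.1) (λ.λ.1 0))
  step 3: (λ.λ.λ.1 0) ((λ.λ.1) (λ.λ.1 0))
  step 4: λ.λ.1 0

Answer: YES — reaches normal form λ.λ.1 0 in 4 ≤ 6 steps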